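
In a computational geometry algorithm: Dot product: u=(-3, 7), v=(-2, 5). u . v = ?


u . v = u_x*v_x + u_y*v_y = (-3)*(-2) + 7*5
= 6 + 35 = 41

41


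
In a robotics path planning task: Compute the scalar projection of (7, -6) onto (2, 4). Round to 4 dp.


u.v = -10, |v| = sqrt(20) = 4.4721
Scalar projection = u.v / |v| = -10 / sqrt(20) = -2.2361

-2.2361


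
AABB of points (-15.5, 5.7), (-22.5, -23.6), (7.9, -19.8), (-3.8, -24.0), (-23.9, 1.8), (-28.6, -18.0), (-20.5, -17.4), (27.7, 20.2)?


x range: [-28.6, 27.7]
y range: [-24, 20.2]
Bounding box: (-28.6,-24) to (27.7,20.2)

(-28.6,-24) to (27.7,20.2)


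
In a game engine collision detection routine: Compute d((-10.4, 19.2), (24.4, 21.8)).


dx=34.8, dy=2.6
d^2 = 34.8^2 + 2.6^2 = 1217.8
d = sqrt(1217.8) = 34.897

34.897


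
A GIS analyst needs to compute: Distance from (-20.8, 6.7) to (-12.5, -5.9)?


dx=8.3, dy=-12.6
d^2 = 8.3^2 + (-12.6)^2 = 227.65
d = sqrt(227.65) = 15.0881

15.0881


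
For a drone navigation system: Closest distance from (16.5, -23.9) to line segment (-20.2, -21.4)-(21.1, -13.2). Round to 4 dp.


Project P onto AB: t = 0.8434 (clamped to [0,1])
Closest point on segment: (14.6306, -14.4845)
Distance: 9.5993

9.5993


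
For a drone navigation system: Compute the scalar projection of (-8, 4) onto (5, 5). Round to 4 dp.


u.v = -20, |v| = sqrt(50) = 7.0711
Scalar projection = u.v / |v| = -20 / sqrt(50) = -2.8284

-2.8284


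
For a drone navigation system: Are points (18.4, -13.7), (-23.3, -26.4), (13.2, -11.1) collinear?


Cross product: ((-23.3)-18.4)*((-11.1)-(-13.7)) - ((-26.4)-(-13.7))*(13.2-18.4)
= -174.46

No, not collinear


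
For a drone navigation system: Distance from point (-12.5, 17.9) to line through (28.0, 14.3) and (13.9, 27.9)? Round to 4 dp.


|cross product| = 500.04
|line direction| = sqrt(383.77) = 19.59
Distance = 500.04/sqrt(383.77) = 25.5252

25.5252


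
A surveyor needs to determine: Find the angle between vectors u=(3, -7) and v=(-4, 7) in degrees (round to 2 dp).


u.v = -61, |u| = sqrt(58) = 7.6158, |v| = sqrt(65) = 8.0623
cos(theta) = u.v/(|u||v|) = -61/sqrt(3770) = -0.99348
theta = acos(-0.99348) = 173.45 degrees

173.45 degrees


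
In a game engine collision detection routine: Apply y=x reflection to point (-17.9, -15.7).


Reflection over y=x: (x,y) -> (y,x)
(-17.9, -15.7) -> (-15.7, -17.9)

(-15.7, -17.9)


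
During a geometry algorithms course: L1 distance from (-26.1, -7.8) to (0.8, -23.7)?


|(-26.1)-0.8| + |(-7.8)-(-23.7)| = 26.9 + 15.9 = 42.8

42.8


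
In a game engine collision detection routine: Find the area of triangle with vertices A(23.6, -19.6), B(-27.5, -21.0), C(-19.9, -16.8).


Area = |x_A(y_B-y_C) + x_B(y_C-y_A) + x_C(y_A-y_B)|/2
= |(-99.12) + (-77) + (-27.86)|/2
= 203.98/2 = 101.99

101.99


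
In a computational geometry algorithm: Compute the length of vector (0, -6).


|u| = sqrt(0^2 + (-6)^2) = sqrt(36) = 6

6


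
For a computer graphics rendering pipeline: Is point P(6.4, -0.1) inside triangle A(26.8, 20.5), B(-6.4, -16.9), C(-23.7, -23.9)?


Cross products: AB x AP = -79.04, BC x BP = -201.04, CA x CP = -134.54
All same sign? yes

Yes, inside


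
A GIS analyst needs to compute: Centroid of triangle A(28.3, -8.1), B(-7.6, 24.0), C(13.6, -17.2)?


Centroid = ((x_A+x_B+x_C)/3, (y_A+y_B+y_C)/3)
= ((28.3+(-7.6)+13.6)/3, ((-8.1)+24+(-17.2))/3)
= (11.4333, -0.4333)

(11.4333, -0.4333)


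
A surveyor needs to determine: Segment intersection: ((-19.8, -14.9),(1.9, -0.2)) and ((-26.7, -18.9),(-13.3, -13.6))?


Cross products: d1=17.03, d2=99, d3=14.63, d4=-67.34
d1*d2 < 0 and d3*d4 < 0? no

No, they don't intersect


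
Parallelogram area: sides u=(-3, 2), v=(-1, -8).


|u x v| = |(-3)*(-8) - 2*(-1)|
= |24 - (-2)| = 26

26


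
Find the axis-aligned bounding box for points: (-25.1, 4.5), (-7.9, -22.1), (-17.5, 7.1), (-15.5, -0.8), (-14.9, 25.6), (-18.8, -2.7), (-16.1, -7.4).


x range: [-25.1, -7.9]
y range: [-22.1, 25.6]
Bounding box: (-25.1,-22.1) to (-7.9,25.6)

(-25.1,-22.1) to (-7.9,25.6)


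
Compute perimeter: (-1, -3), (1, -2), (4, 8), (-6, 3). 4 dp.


Sides: (-1, -3)->(1, -2): sqrt(5) = 2.236068, (1, -2)->(4, 8): sqrt(109) = 10.440307, (4, 8)->(-6, 3): sqrt(125) = 11.18034, (-6, 3)->(-1, -3): sqrt(61) = 7.81025
Sum = 31.666965
Perimeter = 31.667

31.667


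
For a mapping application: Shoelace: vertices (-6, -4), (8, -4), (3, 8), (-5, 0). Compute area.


Shoelace sum: ((-6)*(-4) - 8*(-4)) + (8*8 - 3*(-4)) + (3*0 - (-5)*8) + ((-5)*(-4) - (-6)*0)
= 192
Area = |192|/2 = 96

96


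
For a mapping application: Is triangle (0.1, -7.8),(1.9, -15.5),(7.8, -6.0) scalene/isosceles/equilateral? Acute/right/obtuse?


Side lengths squared: AB^2=62.53, BC^2=125.06, CA^2=62.53
Sorted: [62.53, 62.53, 125.06]
By sides: Isosceles, By angles: Right

Isosceles, Right


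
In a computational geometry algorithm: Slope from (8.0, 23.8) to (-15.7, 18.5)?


slope = (y2-y1)/(x2-x1) = (18.5-23.8)/((-15.7)-8) = (-5.3)/(-23.7) = 0.2236

0.2236


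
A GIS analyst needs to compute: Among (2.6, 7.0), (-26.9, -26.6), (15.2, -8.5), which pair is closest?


d(P0,P1) = 44.7125, d(P0,P2) = 19.9752, d(P1,P2) = 45.826
Closest: P0 and P2

Closest pair: (2.6, 7.0) and (15.2, -8.5), distance = 19.9752


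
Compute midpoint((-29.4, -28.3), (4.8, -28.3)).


M = (((-29.4)+4.8)/2, ((-28.3)+(-28.3))/2)
= (-12.3, -28.3)

(-12.3, -28.3)


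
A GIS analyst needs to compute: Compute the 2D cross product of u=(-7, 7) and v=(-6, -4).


u x v = u_x*v_y - u_y*v_x = (-7)*(-4) - 7*(-6)
= 28 - (-42) = 70

70


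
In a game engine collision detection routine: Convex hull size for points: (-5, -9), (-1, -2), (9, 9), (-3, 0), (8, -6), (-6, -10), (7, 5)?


Convex hull vertices (CCW): (-6, -10), (8, -6), (9, 9), (-3, 0)
Count = 4

4


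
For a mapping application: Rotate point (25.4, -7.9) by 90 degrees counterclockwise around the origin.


90° CCW: (x,y) -> (-y, x)
(25.4,-7.9) -> (7.9, 25.4)

(7.9, 25.4)


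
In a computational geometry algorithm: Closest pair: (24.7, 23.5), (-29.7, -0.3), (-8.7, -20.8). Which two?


d(P0,P1) = 59.3784, d(P0,P2) = 55.4802, d(P1,P2) = 29.3471
Closest: P1 and P2

Closest pair: (-29.7, -0.3) and (-8.7, -20.8), distance = 29.3471


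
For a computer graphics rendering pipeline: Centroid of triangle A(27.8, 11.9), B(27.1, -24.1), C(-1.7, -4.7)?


Centroid = ((x_A+x_B+x_C)/3, (y_A+y_B+y_C)/3)
= ((27.8+27.1+(-1.7))/3, (11.9+(-24.1)+(-4.7))/3)
= (17.7333, -5.6333)

(17.7333, -5.6333)


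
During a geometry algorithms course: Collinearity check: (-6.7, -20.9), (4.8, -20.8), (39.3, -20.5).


Cross product: (4.8-(-6.7))*((-20.5)-(-20.9)) - ((-20.8)-(-20.9))*(39.3-(-6.7))
= 0

Yes, collinear


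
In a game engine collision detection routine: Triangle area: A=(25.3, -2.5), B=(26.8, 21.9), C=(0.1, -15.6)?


Area = |x_A(y_B-y_C) + x_B(y_C-y_A) + x_C(y_A-y_B)|/2
= |948.75 + (-351.08) + (-2.44)|/2
= 595.23/2 = 297.615

297.615


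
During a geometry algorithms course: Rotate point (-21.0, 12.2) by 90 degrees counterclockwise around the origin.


90° CCW: (x,y) -> (-y, x)
(-21,12.2) -> (-12.2, -21)

(-12.2, -21)


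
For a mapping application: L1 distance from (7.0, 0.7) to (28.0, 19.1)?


|7-28| + |0.7-19.1| = 21 + 18.4 = 39.4

39.4


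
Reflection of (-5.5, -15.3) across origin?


Reflection over origin: (x,y) -> (-x,-y)
(-5.5, -15.3) -> (5.5, 15.3)

(5.5, 15.3)


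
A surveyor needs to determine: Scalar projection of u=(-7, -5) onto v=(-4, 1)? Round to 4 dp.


u.v = 23, |v| = sqrt(17) = 4.1231
Scalar projection = u.v / |v| = 23 / sqrt(17) = 5.5783

5.5783


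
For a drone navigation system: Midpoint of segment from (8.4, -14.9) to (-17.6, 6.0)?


M = ((8.4+(-17.6))/2, ((-14.9)+6)/2)
= (-4.6, -4.45)

(-4.6, -4.45)


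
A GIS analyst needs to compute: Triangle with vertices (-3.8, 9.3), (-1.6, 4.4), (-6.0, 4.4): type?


Side lengths squared: AB^2=28.85, BC^2=19.36, CA^2=28.85
Sorted: [19.36, 28.85, 28.85]
By sides: Isosceles, By angles: Acute

Isosceles, Acute


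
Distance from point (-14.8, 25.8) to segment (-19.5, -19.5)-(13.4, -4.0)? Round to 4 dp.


Project P onto AB: t = 0.6478 (clamped to [0,1])
Closest point on segment: (1.8116, -9.4596)
Distance: 38.9767

38.9767


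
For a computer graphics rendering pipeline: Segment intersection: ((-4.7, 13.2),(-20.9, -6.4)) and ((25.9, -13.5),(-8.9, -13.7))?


Cross products: d1=-935.28, d2=-256.44, d3=1032.3, d4=353.46
d1*d2 < 0 and d3*d4 < 0? no

No, they don't intersect


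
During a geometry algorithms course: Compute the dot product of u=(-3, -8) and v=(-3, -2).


u . v = u_x*v_x + u_y*v_y = (-3)*(-3) + (-8)*(-2)
= 9 + 16 = 25

25


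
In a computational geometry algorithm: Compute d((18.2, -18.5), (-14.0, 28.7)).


dx=-32.2, dy=47.2
d^2 = (-32.2)^2 + 47.2^2 = 3264.68
d = sqrt(3264.68) = 57.1374

57.1374


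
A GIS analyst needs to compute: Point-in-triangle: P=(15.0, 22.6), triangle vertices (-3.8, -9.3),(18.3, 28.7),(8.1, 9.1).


Cross products: AB x AP = -9.41, BC x BP = -2.46, CA x CP = -33.69
All same sign? yes

Yes, inside


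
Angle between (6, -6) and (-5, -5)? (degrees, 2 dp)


u.v = 0, |u| = sqrt(72) = 8.4853, |v| = sqrt(50) = 7.0711
cos(theta) = u.v/(|u||v|) = 0/sqrt(3600) = 0
theta = acos(0) = 90 degrees

90 degrees


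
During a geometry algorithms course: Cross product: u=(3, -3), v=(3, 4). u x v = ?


u x v = u_x*v_y - u_y*v_x = 3*4 - (-3)*3
= 12 - (-9) = 21

21


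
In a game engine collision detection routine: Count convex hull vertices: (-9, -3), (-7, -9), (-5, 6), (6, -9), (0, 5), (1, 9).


Convex hull vertices (CCW): (-9, -3), (-7, -9), (6, -9), (1, 9), (-5, 6)
Count = 5

5


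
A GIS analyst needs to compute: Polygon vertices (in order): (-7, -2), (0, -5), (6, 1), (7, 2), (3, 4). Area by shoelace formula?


Shoelace sum: ((-7)*(-5) - 0*(-2)) + (0*1 - 6*(-5)) + (6*2 - 7*1) + (7*4 - 3*2) + (3*(-2) - (-7)*4)
= 114
Area = |114|/2 = 57

57


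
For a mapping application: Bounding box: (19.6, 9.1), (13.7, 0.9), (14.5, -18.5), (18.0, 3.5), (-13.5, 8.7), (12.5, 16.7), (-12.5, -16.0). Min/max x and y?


x range: [-13.5, 19.6]
y range: [-18.5, 16.7]
Bounding box: (-13.5,-18.5) to (19.6,16.7)

(-13.5,-18.5) to (19.6,16.7)


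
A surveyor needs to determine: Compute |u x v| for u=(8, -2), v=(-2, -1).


|u x v| = |8*(-1) - (-2)*(-2)|
= |(-8) - 4| = 12

12


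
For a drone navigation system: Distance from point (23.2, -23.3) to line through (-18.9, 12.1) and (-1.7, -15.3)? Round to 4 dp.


|cross product| = 544.66
|line direction| = sqrt(1046.6) = 32.3512
Distance = 544.66/sqrt(1046.6) = 16.8359

16.8359


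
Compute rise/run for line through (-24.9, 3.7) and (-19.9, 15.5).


slope = (y2-y1)/(x2-x1) = (15.5-3.7)/((-19.9)-(-24.9)) = 11.8/5 = 2.36

2.36


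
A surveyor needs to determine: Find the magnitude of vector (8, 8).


|u| = sqrt(8^2 + 8^2) = sqrt(128) = 11.3137

11.3137


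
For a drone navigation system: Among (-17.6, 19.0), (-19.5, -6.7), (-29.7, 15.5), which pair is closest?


d(P0,P1) = 25.7701, d(P0,P2) = 12.596, d(P1,P2) = 24.4311
Closest: P0 and P2

Closest pair: (-17.6, 19.0) and (-29.7, 15.5), distance = 12.596


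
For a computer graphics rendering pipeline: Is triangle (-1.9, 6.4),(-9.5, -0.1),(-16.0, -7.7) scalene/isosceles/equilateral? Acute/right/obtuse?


Side lengths squared: AB^2=100.01, BC^2=100.01, CA^2=397.62
Sorted: [100.01, 100.01, 397.62]
By sides: Isosceles, By angles: Obtuse

Isosceles, Obtuse


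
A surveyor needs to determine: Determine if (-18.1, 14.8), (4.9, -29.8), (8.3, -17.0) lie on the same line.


Cross product: (4.9-(-18.1))*((-17)-14.8) - ((-29.8)-14.8)*(8.3-(-18.1))
= 446.04

No, not collinear


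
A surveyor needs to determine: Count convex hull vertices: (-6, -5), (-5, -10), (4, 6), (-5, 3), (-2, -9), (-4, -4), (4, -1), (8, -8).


Convex hull vertices (CCW): (-6, -5), (-5, -10), (8, -8), (4, 6), (-5, 3)
Count = 5

5


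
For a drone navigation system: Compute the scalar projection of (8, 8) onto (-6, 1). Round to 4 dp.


u.v = -40, |v| = sqrt(37) = 6.0828
Scalar projection = u.v / |v| = -40 / sqrt(37) = -6.576

-6.576


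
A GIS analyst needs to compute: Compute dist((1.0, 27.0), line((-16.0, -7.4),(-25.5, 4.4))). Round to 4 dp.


|cross product| = 527.4
|line direction| = sqrt(229.49) = 15.1489
Distance = 527.4/sqrt(229.49) = 34.8143

34.8143


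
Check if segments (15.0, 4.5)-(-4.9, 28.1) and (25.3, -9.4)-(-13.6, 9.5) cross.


Cross products: d1=-346.04, d2=-887.97, d3=33.53, d4=575.46
d1*d2 < 0 and d3*d4 < 0? no

No, they don't intersect


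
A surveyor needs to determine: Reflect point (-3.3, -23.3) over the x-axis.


Reflection over x-axis: (x,y) -> (x,-y)
(-3.3, -23.3) -> (-3.3, 23.3)

(-3.3, 23.3)


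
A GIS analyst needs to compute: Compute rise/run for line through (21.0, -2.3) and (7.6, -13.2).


slope = (y2-y1)/(x2-x1) = ((-13.2)-(-2.3))/(7.6-21) = (-10.9)/(-13.4) = 0.8134

0.8134


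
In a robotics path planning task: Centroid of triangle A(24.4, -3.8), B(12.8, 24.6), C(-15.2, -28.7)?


Centroid = ((x_A+x_B+x_C)/3, (y_A+y_B+y_C)/3)
= ((24.4+12.8+(-15.2))/3, ((-3.8)+24.6+(-28.7))/3)
= (7.3333, -2.6333)

(7.3333, -2.6333)


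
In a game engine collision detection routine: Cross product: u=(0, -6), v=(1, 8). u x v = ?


u x v = u_x*v_y - u_y*v_x = 0*8 - (-6)*1
= 0 - (-6) = 6

6


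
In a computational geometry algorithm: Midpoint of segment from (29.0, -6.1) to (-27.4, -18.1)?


M = ((29+(-27.4))/2, ((-6.1)+(-18.1))/2)
= (0.8, -12.1)

(0.8, -12.1)


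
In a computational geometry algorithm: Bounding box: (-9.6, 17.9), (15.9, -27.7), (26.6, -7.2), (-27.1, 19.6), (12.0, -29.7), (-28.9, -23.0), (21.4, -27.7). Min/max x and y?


x range: [-28.9, 26.6]
y range: [-29.7, 19.6]
Bounding box: (-28.9,-29.7) to (26.6,19.6)

(-28.9,-29.7) to (26.6,19.6)


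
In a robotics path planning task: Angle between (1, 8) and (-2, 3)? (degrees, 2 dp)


u.v = 22, |u| = sqrt(65) = 8.0623, |v| = sqrt(13) = 3.6056
cos(theta) = u.v/(|u||v|) = 22/sqrt(845) = 0.756823
theta = acos(0.756823) = 40.82 degrees

40.82 degrees


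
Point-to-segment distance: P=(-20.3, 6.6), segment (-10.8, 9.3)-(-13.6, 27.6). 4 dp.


Project P onto AB: t = 0 (clamped to [0,1])
Closest point on segment: (-10.8, 9.3)
Distance: 9.8762

9.8762


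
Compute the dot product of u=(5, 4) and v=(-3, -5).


u . v = u_x*v_x + u_y*v_y = 5*(-3) + 4*(-5)
= (-15) + (-20) = -35

-35


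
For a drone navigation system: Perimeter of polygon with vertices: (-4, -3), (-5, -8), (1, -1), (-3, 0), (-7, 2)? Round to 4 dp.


Sides: (-4, -3)->(-5, -8): sqrt(26) = 5.09902, (-5, -8)->(1, -1): sqrt(85) = 9.219544, (1, -1)->(-3, 0): sqrt(17) = 4.123106, (-3, 0)->(-7, 2): sqrt(20) = 4.472136, (-7, 2)->(-4, -3): sqrt(34) = 5.830952
Sum = 28.744758
Perimeter = 28.7448

28.7448


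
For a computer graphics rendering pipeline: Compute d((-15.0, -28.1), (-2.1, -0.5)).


dx=12.9, dy=27.6
d^2 = 12.9^2 + 27.6^2 = 928.17
d = sqrt(928.17) = 30.4659

30.4659


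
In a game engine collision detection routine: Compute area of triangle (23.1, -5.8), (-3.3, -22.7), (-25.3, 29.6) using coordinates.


Area = |x_A(y_B-y_C) + x_B(y_C-y_A) + x_C(y_A-y_B)|/2
= |(-1208.13) + (-116.82) + (-427.57)|/2
= 1752.52/2 = 876.26

876.26


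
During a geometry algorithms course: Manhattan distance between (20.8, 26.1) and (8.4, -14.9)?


|20.8-8.4| + |26.1-(-14.9)| = 12.4 + 41 = 53.4

53.4


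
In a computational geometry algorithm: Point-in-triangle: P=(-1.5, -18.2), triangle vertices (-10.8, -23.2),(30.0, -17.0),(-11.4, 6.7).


Cross products: AB x AP = 146.34, BC x BP = 796.23, CA x CP = 281.07
All same sign? yes

Yes, inside


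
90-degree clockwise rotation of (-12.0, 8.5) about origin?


90° CW: (x,y) -> (y, -x)
(-12,8.5) -> (8.5, 12)

(8.5, 12)


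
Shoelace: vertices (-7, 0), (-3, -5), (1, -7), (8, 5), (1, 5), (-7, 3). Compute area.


Shoelace sum: ((-7)*(-5) - (-3)*0) + ((-3)*(-7) - 1*(-5)) + (1*5 - 8*(-7)) + (8*5 - 1*5) + (1*3 - (-7)*5) + ((-7)*0 - (-7)*3)
= 216
Area = |216|/2 = 108

108


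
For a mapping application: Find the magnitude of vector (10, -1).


|u| = sqrt(10^2 + (-1)^2) = sqrt(101) = 10.0499

10.0499


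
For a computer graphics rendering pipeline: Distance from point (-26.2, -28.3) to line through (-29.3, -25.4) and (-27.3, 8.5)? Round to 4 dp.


|cross product| = 110.89
|line direction| = sqrt(1153.21) = 33.9589
Distance = 110.89/sqrt(1153.21) = 3.2654

3.2654


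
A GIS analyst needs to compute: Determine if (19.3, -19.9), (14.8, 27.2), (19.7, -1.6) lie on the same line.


Cross product: (14.8-19.3)*((-1.6)-(-19.9)) - (27.2-(-19.9))*(19.7-19.3)
= -101.19

No, not collinear


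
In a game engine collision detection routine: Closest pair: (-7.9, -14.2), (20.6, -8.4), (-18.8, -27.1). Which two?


d(P0,P1) = 29.0842, d(P0,P2) = 16.8885, d(P1,P2) = 43.6125
Closest: P0 and P2

Closest pair: (-7.9, -14.2) and (-18.8, -27.1), distance = 16.8885


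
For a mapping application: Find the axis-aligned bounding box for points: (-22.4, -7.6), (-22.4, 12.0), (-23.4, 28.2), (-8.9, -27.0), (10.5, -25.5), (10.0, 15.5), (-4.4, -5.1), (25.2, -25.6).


x range: [-23.4, 25.2]
y range: [-27, 28.2]
Bounding box: (-23.4,-27) to (25.2,28.2)

(-23.4,-27) to (25.2,28.2)


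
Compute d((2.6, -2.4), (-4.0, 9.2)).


dx=-6.6, dy=11.6
d^2 = (-6.6)^2 + 11.6^2 = 178.12
d = sqrt(178.12) = 13.3462

13.3462


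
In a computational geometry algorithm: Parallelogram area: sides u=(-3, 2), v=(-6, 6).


|u x v| = |(-3)*6 - 2*(-6)|
= |(-18) - (-12)| = 6

6


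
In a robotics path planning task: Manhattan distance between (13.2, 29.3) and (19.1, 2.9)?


|13.2-19.1| + |29.3-2.9| = 5.9 + 26.4 = 32.3

32.3


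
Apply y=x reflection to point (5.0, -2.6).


Reflection over y=x: (x,y) -> (y,x)
(5, -2.6) -> (-2.6, 5)

(-2.6, 5)


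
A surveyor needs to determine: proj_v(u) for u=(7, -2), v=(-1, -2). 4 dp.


u.v = -3, |v| = sqrt(5) = 2.2361
Scalar projection = u.v / |v| = -3 / sqrt(5) = -1.3416

-1.3416


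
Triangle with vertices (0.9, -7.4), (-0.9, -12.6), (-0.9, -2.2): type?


Side lengths squared: AB^2=30.28, BC^2=108.16, CA^2=30.28
Sorted: [30.28, 30.28, 108.16]
By sides: Isosceles, By angles: Obtuse

Isosceles, Obtuse


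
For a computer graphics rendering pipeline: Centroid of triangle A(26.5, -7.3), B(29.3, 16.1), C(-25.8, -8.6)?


Centroid = ((x_A+x_B+x_C)/3, (y_A+y_B+y_C)/3)
= ((26.5+29.3+(-25.8))/3, ((-7.3)+16.1+(-8.6))/3)
= (10, 0.0667)

(10, 0.0667)


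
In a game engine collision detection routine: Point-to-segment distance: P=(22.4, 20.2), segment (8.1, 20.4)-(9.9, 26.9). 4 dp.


Project P onto AB: t = 0.5373 (clamped to [0,1])
Closest point on segment: (9.0671, 23.8922)
Distance: 13.8347

13.8347


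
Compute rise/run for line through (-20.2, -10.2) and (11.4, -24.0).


slope = (y2-y1)/(x2-x1) = ((-24)-(-10.2))/(11.4-(-20.2)) = (-13.8)/31.6 = -0.4367

-0.4367


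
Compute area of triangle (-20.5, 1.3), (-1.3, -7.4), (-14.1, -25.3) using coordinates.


Area = |x_A(y_B-y_C) + x_B(y_C-y_A) + x_C(y_A-y_B)|/2
= |(-366.95) + 34.58 + (-122.67)|/2
= 455.04/2 = 227.52

227.52


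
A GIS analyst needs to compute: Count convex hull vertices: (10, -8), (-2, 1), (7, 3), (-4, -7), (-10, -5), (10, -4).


Convex hull vertices (CCW): (-10, -5), (-4, -7), (10, -8), (10, -4), (7, 3), (-2, 1)
Count = 6

6


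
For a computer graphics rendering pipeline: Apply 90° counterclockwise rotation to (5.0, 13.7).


90° CCW: (x,y) -> (-y, x)
(5,13.7) -> (-13.7, 5)

(-13.7, 5)


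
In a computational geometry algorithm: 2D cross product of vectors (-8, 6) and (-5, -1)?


u x v = u_x*v_y - u_y*v_x = (-8)*(-1) - 6*(-5)
= 8 - (-30) = 38

38


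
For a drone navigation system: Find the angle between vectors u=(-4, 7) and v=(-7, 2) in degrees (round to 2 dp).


u.v = 42, |u| = sqrt(65) = 8.0623, |v| = sqrt(53) = 7.2801
cos(theta) = u.v/(|u||v|) = 42/sqrt(3445) = 0.715574
theta = acos(0.715574) = 44.31 degrees

44.31 degrees


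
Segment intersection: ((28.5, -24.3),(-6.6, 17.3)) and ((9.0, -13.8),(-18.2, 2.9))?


Cross products: d1=-40.05, d2=-585.4, d3=442.65, d4=988
d1*d2 < 0 and d3*d4 < 0? no

No, they don't intersect


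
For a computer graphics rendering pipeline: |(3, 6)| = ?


|u| = sqrt(3^2 + 6^2) = sqrt(45) = 6.7082

6.7082


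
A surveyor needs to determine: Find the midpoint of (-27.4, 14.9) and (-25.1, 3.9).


M = (((-27.4)+(-25.1))/2, (14.9+3.9)/2)
= (-26.25, 9.4)

(-26.25, 9.4)


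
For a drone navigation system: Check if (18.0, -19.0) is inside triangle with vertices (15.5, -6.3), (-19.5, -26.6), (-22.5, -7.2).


Cross products: AB x AP = 495.25, BC x BP = -750.3, CA x CP = -484.85
All same sign? no

No, outside


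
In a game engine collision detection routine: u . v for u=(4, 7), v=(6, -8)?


u . v = u_x*v_x + u_y*v_y = 4*6 + 7*(-8)
= 24 + (-56) = -32

-32


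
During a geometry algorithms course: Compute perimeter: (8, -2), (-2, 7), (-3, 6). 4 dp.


Sides: (8, -2)->(-2, 7): sqrt(181) = 13.453624, (-2, 7)->(-3, 6): sqrt(2) = 1.414214, (-3, 6)->(8, -2): sqrt(185) = 13.601471
Sum = 28.469309
Perimeter = 28.4693

28.4693


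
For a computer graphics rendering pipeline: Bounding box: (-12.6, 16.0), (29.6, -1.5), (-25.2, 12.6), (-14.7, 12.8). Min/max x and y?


x range: [-25.2, 29.6]
y range: [-1.5, 16]
Bounding box: (-25.2,-1.5) to (29.6,16)

(-25.2,-1.5) to (29.6,16)


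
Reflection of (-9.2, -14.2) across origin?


Reflection over origin: (x,y) -> (-x,-y)
(-9.2, -14.2) -> (9.2, 14.2)

(9.2, 14.2)


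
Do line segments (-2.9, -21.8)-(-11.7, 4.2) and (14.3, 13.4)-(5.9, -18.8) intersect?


Cross products: d1=-258.16, d2=-759.92, d3=-756.96, d4=-255.2
d1*d2 < 0 and d3*d4 < 0? no

No, they don't intersect


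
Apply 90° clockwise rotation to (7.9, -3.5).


90° CW: (x,y) -> (y, -x)
(7.9,-3.5) -> (-3.5, -7.9)

(-3.5, -7.9)


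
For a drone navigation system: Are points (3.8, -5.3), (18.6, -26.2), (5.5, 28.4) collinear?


Cross product: (18.6-3.8)*(28.4-(-5.3)) - ((-26.2)-(-5.3))*(5.5-3.8)
= 534.29

No, not collinear


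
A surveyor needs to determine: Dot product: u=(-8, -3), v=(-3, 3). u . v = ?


u . v = u_x*v_x + u_y*v_y = (-8)*(-3) + (-3)*3
= 24 + (-9) = 15

15


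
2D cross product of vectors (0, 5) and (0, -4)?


u x v = u_x*v_y - u_y*v_x = 0*(-4) - 5*0
= 0 - 0 = 0

0


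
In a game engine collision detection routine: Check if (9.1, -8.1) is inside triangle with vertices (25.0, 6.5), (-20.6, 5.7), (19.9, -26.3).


Cross products: AB x AP = 653.04, BC x BP = 391.5, CA x CP = 447.06
All same sign? yes

Yes, inside


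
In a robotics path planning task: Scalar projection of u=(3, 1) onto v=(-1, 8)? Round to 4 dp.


u.v = 5, |v| = sqrt(65) = 8.0623
Scalar projection = u.v / |v| = 5 / sqrt(65) = 0.6202

0.6202


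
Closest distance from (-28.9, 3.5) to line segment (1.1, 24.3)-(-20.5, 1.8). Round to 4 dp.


Project P onto AB: t = 1 (clamped to [0,1])
Closest point on segment: (-20.5, 1.8)
Distance: 8.5703

8.5703


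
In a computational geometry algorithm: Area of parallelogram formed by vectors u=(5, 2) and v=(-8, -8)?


|u x v| = |5*(-8) - 2*(-8)|
= |(-40) - (-16)| = 24

24


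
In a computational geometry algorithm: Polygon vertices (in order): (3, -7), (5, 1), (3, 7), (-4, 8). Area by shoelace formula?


Shoelace sum: (3*1 - 5*(-7)) + (5*7 - 3*1) + (3*8 - (-4)*7) + ((-4)*(-7) - 3*8)
= 126
Area = |126|/2 = 63

63


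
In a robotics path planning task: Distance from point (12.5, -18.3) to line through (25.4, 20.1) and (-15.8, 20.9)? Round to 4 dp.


|cross product| = 1592.4
|line direction| = sqrt(1698.08) = 41.2078
Distance = 1592.4/sqrt(1698.08) = 38.6432

38.6432


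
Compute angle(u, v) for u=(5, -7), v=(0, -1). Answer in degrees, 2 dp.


u.v = 7, |u| = sqrt(74) = 8.6023, |v| = sqrt(1) = 1
cos(theta) = u.v/(|u||v|) = 7/sqrt(74) = 0.813733
theta = acos(0.813733) = 35.54 degrees

35.54 degrees


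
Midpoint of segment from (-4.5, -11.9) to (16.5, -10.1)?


M = (((-4.5)+16.5)/2, ((-11.9)+(-10.1))/2)
= (6, -11)

(6, -11)


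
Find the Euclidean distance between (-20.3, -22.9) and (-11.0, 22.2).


dx=9.3, dy=45.1
d^2 = 9.3^2 + 45.1^2 = 2120.5
d = sqrt(2120.5) = 46.0489

46.0489


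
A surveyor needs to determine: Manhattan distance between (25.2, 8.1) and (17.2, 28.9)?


|25.2-17.2| + |8.1-28.9| = 8 + 20.8 = 28.8

28.8


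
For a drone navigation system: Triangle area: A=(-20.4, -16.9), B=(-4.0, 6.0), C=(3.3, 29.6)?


Area = |x_A(y_B-y_C) + x_B(y_C-y_A) + x_C(y_A-y_B)|/2
= |481.44 + (-186) + (-75.57)|/2
= 219.87/2 = 109.935

109.935


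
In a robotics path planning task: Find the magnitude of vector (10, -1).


|u| = sqrt(10^2 + (-1)^2) = sqrt(101) = 10.0499

10.0499


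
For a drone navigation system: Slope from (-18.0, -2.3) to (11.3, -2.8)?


slope = (y2-y1)/(x2-x1) = ((-2.8)-(-2.3))/(11.3-(-18)) = (-0.5)/29.3 = -0.0171

-0.0171


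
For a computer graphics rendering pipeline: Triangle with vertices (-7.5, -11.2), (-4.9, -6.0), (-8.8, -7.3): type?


Side lengths squared: AB^2=33.8, BC^2=16.9, CA^2=16.9
Sorted: [16.9, 16.9, 33.8]
By sides: Isosceles, By angles: Right

Isosceles, Right


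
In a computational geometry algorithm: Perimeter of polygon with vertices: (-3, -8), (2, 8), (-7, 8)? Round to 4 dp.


Sides: (-3, -8)->(2, 8): sqrt(281) = 16.763055, (2, 8)->(-7, 8): sqrt(81) = 9, (-7, 8)->(-3, -8): sqrt(272) = 16.492423
Sum = 42.255478
Perimeter = 42.2555

42.2555


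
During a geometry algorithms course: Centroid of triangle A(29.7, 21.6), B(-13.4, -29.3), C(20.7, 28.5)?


Centroid = ((x_A+x_B+x_C)/3, (y_A+y_B+y_C)/3)
= ((29.7+(-13.4)+20.7)/3, (21.6+(-29.3)+28.5)/3)
= (12.3333, 6.9333)

(12.3333, 6.9333)


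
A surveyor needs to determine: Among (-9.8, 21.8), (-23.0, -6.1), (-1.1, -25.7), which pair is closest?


d(P0,P1) = 30.865, d(P0,P2) = 48.2902, d(P1,P2) = 29.39
Closest: P1 and P2

Closest pair: (-23.0, -6.1) and (-1.1, -25.7), distance = 29.39


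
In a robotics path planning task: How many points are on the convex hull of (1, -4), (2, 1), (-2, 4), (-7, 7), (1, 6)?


Convex hull vertices (CCW): (-7, 7), (1, -4), (2, 1), (1, 6)
Count = 4

4


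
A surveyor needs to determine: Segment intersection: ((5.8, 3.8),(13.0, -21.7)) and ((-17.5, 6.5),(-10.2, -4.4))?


Cross products: d1=234.26, d2=126.59, d3=-574.71, d4=-467.04
d1*d2 < 0 and d3*d4 < 0? no

No, they don't intersect


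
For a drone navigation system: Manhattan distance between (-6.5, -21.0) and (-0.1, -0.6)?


|(-6.5)-(-0.1)| + |(-21)-(-0.6)| = 6.4 + 20.4 = 26.8

26.8


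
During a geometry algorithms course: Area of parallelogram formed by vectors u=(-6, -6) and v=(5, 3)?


|u x v| = |(-6)*3 - (-6)*5|
= |(-18) - (-30)| = 12

12


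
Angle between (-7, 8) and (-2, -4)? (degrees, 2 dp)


u.v = -18, |u| = sqrt(113) = 10.6301, |v| = sqrt(20) = 4.4721
cos(theta) = u.v/(|u||v|) = -18/sqrt(2260) = -0.378633
theta = acos(-0.378633) = 112.25 degrees

112.25 degrees


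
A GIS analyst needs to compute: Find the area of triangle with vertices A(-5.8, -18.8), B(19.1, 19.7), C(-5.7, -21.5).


Area = |x_A(y_B-y_C) + x_B(y_C-y_A) + x_C(y_A-y_B)|/2
= |(-238.96) + (-51.57) + 219.45|/2
= 71.08/2 = 35.54

35.54


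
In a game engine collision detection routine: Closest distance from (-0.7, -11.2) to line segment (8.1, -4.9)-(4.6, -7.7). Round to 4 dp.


Project P onto AB: t = 1 (clamped to [0,1])
Closest point on segment: (4.6, -7.7)
Distance: 6.3514

6.3514


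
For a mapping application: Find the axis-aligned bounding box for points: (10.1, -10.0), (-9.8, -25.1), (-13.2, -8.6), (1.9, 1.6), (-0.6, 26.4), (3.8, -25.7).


x range: [-13.2, 10.1]
y range: [-25.7, 26.4]
Bounding box: (-13.2,-25.7) to (10.1,26.4)

(-13.2,-25.7) to (10.1,26.4)


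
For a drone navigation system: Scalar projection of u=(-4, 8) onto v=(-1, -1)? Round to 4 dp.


u.v = -4, |v| = sqrt(2) = 1.4142
Scalar projection = u.v / |v| = -4 / sqrt(2) = -2.8284

-2.8284


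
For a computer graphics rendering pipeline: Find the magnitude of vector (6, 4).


|u| = sqrt(6^2 + 4^2) = sqrt(52) = 7.2111

7.2111


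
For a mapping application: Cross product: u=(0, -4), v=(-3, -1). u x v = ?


u x v = u_x*v_y - u_y*v_x = 0*(-1) - (-4)*(-3)
= 0 - 12 = -12

-12


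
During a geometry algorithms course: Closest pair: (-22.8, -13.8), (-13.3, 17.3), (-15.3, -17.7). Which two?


d(P0,P1) = 32.5186, d(P0,P2) = 8.4534, d(P1,P2) = 35.0571
Closest: P0 and P2

Closest pair: (-22.8, -13.8) and (-15.3, -17.7), distance = 8.4534


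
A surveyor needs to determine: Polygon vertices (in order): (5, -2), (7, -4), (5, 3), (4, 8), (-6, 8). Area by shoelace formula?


Shoelace sum: (5*(-4) - 7*(-2)) + (7*3 - 5*(-4)) + (5*8 - 4*3) + (4*8 - (-6)*8) + ((-6)*(-2) - 5*8)
= 115
Area = |115|/2 = 57.5

57.5


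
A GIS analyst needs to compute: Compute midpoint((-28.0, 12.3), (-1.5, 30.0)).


M = (((-28)+(-1.5))/2, (12.3+30)/2)
= (-14.75, 21.15)

(-14.75, 21.15)


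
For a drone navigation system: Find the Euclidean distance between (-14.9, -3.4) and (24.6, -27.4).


dx=39.5, dy=-24
d^2 = 39.5^2 + (-24)^2 = 2136.25
d = sqrt(2136.25) = 46.2196

46.2196


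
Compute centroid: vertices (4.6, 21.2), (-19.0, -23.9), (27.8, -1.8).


Centroid = ((x_A+x_B+x_C)/3, (y_A+y_B+y_C)/3)
= ((4.6+(-19)+27.8)/3, (21.2+(-23.9)+(-1.8))/3)
= (4.4667, -1.5)

(4.4667, -1.5)


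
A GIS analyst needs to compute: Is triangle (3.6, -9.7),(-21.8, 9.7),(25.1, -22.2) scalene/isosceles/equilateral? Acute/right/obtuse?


Side lengths squared: AB^2=1021.52, BC^2=3217.22, CA^2=618.5
Sorted: [618.5, 1021.52, 3217.22]
By sides: Scalene, By angles: Obtuse

Scalene, Obtuse


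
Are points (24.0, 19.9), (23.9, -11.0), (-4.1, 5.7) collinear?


Cross product: (23.9-24)*(5.7-19.9) - ((-11)-19.9)*((-4.1)-24)
= -866.87

No, not collinear


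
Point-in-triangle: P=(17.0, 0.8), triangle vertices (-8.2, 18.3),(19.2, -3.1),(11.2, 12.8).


Cross products: AB x AP = 59.78, BC x BP = 3.78, CA x CP = 200.9
All same sign? yes

Yes, inside


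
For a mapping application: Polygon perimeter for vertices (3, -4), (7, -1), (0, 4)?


Sides: (3, -4)->(7, -1): sqrt(25) = 5, (7, -1)->(0, 4): sqrt(74) = 8.602325, (0, 4)->(3, -4): sqrt(73) = 8.544004
Sum = 22.146329
Perimeter = 22.1463

22.1463


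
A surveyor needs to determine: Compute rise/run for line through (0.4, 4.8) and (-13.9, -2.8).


slope = (y2-y1)/(x2-x1) = ((-2.8)-4.8)/((-13.9)-0.4) = (-7.6)/(-14.3) = 0.5315

0.5315


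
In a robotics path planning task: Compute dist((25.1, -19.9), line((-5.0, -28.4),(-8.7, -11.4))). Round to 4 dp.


|cross product| = 543.15
|line direction| = sqrt(302.69) = 17.398
Distance = 543.15/sqrt(302.69) = 31.2191

31.2191


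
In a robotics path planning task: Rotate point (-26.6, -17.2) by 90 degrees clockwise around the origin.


90° CW: (x,y) -> (y, -x)
(-26.6,-17.2) -> (-17.2, 26.6)

(-17.2, 26.6)


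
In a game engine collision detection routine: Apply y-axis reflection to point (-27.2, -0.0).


Reflection over y-axis: (x,y) -> (-x,y)
(-27.2, 0) -> (27.2, 0)

(27.2, 0)


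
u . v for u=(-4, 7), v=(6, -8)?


u . v = u_x*v_x + u_y*v_y = (-4)*6 + 7*(-8)
= (-24) + (-56) = -80

-80


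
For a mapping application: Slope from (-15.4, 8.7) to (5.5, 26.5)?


slope = (y2-y1)/(x2-x1) = (26.5-8.7)/(5.5-(-15.4)) = 17.8/20.9 = 0.8517

0.8517


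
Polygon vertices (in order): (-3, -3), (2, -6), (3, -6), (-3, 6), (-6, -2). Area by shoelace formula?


Shoelace sum: ((-3)*(-6) - 2*(-3)) + (2*(-6) - 3*(-6)) + (3*6 - (-3)*(-6)) + ((-3)*(-2) - (-6)*6) + ((-6)*(-3) - (-3)*(-2))
= 84
Area = |84|/2 = 42

42


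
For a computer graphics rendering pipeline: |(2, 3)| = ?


|u| = sqrt(2^2 + 3^2) = sqrt(13) = 3.6056

3.6056


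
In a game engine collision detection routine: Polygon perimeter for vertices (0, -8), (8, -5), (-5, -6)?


Sides: (0, -8)->(8, -5): sqrt(73) = 8.544004, (8, -5)->(-5, -6): sqrt(170) = 13.038405, (-5, -6)->(0, -8): sqrt(29) = 5.385165
Sum = 26.967574
Perimeter = 26.9676

26.9676


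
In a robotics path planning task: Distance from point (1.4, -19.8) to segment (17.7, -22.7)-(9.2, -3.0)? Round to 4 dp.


Project P onto AB: t = 0.4251 (clamped to [0,1])
Closest point on segment: (14.0868, -14.326)
Distance: 13.8174

13.8174


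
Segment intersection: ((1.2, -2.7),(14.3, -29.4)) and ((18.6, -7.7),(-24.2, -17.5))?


Cross products: d1=-384.52, d2=886.62, d3=399.08, d4=-872.06
d1*d2 < 0 and d3*d4 < 0? yes

Yes, they intersect


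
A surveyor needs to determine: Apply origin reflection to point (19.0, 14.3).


Reflection over origin: (x,y) -> (-x,-y)
(19, 14.3) -> (-19, -14.3)

(-19, -14.3)


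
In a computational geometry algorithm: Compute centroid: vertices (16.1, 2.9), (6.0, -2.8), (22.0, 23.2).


Centroid = ((x_A+x_B+x_C)/3, (y_A+y_B+y_C)/3)
= ((16.1+6+22)/3, (2.9+(-2.8)+23.2)/3)
= (14.7, 7.7667)

(14.7, 7.7667)


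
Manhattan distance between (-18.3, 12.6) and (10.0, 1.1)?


|(-18.3)-10| + |12.6-1.1| = 28.3 + 11.5 = 39.8

39.8


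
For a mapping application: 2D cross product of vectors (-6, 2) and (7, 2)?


u x v = u_x*v_y - u_y*v_x = (-6)*2 - 2*7
= (-12) - 14 = -26

-26


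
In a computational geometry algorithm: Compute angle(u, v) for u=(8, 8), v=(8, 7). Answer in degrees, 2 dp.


u.v = 120, |u| = sqrt(128) = 11.3137, |v| = sqrt(113) = 10.6301
cos(theta) = u.v/(|u||v|) = 120/sqrt(14464) = 0.997785
theta = acos(0.997785) = 3.81 degrees

3.81 degrees


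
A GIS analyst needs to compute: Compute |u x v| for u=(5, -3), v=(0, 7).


|u x v| = |5*7 - (-3)*0|
= |35 - 0| = 35

35


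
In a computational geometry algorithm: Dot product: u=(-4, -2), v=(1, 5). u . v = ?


u . v = u_x*v_x + u_y*v_y = (-4)*1 + (-2)*5
= (-4) + (-10) = -14

-14


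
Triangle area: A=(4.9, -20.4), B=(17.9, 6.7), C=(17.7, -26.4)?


Area = |x_A(y_B-y_C) + x_B(y_C-y_A) + x_C(y_A-y_B)|/2
= |162.19 + (-107.4) + (-479.67)|/2
= 424.88/2 = 212.44

212.44


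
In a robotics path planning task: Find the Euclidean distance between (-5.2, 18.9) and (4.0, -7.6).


dx=9.2, dy=-26.5
d^2 = 9.2^2 + (-26.5)^2 = 786.89
d = sqrt(786.89) = 28.0516

28.0516


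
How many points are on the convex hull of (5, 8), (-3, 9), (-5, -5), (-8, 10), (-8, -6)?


Convex hull vertices (CCW): (-8, -6), (-5, -5), (5, 8), (-8, 10)
Count = 4

4


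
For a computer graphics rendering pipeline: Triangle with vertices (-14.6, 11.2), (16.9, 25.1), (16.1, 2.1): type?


Side lengths squared: AB^2=1185.46, BC^2=529.64, CA^2=1025.3
Sorted: [529.64, 1025.3, 1185.46]
By sides: Scalene, By angles: Acute

Scalene, Acute


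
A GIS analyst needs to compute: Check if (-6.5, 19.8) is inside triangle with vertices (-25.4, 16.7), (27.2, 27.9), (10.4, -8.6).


Cross products: AB x AP = -48.62, BC x BP = -1093.97, CA x CP = -589.15
All same sign? yes

Yes, inside


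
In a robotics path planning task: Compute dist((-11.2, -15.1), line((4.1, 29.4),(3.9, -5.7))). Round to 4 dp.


|cross product| = 528.13
|line direction| = sqrt(1232.05) = 35.1006
Distance = 528.13/sqrt(1232.05) = 15.0462

15.0462


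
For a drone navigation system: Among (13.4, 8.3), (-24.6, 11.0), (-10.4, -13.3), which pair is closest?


d(P0,P1) = 38.0958, d(P0,P2) = 32.1403, d(P1,P2) = 28.1448
Closest: P1 and P2

Closest pair: (-24.6, 11.0) and (-10.4, -13.3), distance = 28.1448


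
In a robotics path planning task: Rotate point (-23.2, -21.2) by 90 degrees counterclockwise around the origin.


90° CCW: (x,y) -> (-y, x)
(-23.2,-21.2) -> (21.2, -23.2)

(21.2, -23.2)


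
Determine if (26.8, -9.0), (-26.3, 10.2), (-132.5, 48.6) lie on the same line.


Cross product: ((-26.3)-26.8)*(48.6-(-9)) - (10.2-(-9))*((-132.5)-26.8)
= 0

Yes, collinear


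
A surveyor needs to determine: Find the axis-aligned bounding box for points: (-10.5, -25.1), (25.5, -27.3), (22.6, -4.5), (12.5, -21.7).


x range: [-10.5, 25.5]
y range: [-27.3, -4.5]
Bounding box: (-10.5,-27.3) to (25.5,-4.5)

(-10.5,-27.3) to (25.5,-4.5)


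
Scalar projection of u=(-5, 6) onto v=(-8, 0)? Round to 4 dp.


u.v = 40, |v| = sqrt(64) = 8
Scalar projection = u.v / |v| = 40 / sqrt(64) = 5

5


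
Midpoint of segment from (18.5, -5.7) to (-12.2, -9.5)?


M = ((18.5+(-12.2))/2, ((-5.7)+(-9.5))/2)
= (3.15, -7.6)

(3.15, -7.6)


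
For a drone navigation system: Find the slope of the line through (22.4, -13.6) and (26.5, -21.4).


slope = (y2-y1)/(x2-x1) = ((-21.4)-(-13.6))/(26.5-22.4) = (-7.8)/4.1 = -1.9024

-1.9024


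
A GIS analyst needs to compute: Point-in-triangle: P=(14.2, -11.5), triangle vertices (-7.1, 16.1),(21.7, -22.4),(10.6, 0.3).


Cross products: AB x AP = 25.17, BC x BP = 49.26, CA x CP = 151.98
All same sign? yes

Yes, inside


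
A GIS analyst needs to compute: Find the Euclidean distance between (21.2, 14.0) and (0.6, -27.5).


dx=-20.6, dy=-41.5
d^2 = (-20.6)^2 + (-41.5)^2 = 2146.61
d = sqrt(2146.61) = 46.3315

46.3315


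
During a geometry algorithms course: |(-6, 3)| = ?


|u| = sqrt((-6)^2 + 3^2) = sqrt(45) = 6.7082

6.7082


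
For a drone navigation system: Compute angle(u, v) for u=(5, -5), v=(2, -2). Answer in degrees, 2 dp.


u.v = 20, |u| = sqrt(50) = 7.0711, |v| = sqrt(8) = 2.8284
cos(theta) = u.v/(|u||v|) = 20/sqrt(400) = 1
theta = acos(1) = 0 degrees

0 degrees


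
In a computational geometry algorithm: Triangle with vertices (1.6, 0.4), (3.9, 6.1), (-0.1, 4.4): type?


Side lengths squared: AB^2=37.78, BC^2=18.89, CA^2=18.89
Sorted: [18.89, 18.89, 37.78]
By sides: Isosceles, By angles: Right

Isosceles, Right


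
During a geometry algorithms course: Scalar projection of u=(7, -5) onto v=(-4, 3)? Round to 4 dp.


u.v = -43, |v| = sqrt(25) = 5
Scalar projection = u.v / |v| = -43 / sqrt(25) = -8.6

-8.6


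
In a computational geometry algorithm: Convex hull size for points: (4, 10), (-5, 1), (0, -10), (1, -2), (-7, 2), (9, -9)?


Convex hull vertices (CCW): (-7, 2), (0, -10), (9, -9), (4, 10)
Count = 4

4


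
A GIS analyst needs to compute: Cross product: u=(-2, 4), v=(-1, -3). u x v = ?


u x v = u_x*v_y - u_y*v_x = (-2)*(-3) - 4*(-1)
= 6 - (-4) = 10

10


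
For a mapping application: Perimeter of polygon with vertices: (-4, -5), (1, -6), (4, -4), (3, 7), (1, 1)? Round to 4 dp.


Sides: (-4, -5)->(1, -6): sqrt(26) = 5.09902, (1, -6)->(4, -4): sqrt(13) = 3.605551, (4, -4)->(3, 7): sqrt(122) = 11.045361, (3, 7)->(1, 1): sqrt(40) = 6.324555, (1, 1)->(-4, -5): sqrt(61) = 7.81025
Sum = 33.884737
Perimeter = 33.8847

33.8847


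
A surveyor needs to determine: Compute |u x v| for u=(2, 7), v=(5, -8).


|u x v| = |2*(-8) - 7*5|
= |(-16) - 35| = 51

51


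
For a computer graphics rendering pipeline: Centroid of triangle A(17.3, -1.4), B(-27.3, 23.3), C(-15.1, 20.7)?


Centroid = ((x_A+x_B+x_C)/3, (y_A+y_B+y_C)/3)
= ((17.3+(-27.3)+(-15.1))/3, ((-1.4)+23.3+20.7)/3)
= (-8.3667, 14.2)

(-8.3667, 14.2)


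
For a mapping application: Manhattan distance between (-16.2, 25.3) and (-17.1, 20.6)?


|(-16.2)-(-17.1)| + |25.3-20.6| = 0.9 + 4.7 = 5.6

5.6


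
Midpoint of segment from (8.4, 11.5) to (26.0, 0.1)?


M = ((8.4+26)/2, (11.5+0.1)/2)
= (17.2, 5.8)

(17.2, 5.8)


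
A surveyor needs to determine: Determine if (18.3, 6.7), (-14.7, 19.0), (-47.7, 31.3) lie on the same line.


Cross product: ((-14.7)-18.3)*(31.3-6.7) - (19-6.7)*((-47.7)-18.3)
= 0

Yes, collinear
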